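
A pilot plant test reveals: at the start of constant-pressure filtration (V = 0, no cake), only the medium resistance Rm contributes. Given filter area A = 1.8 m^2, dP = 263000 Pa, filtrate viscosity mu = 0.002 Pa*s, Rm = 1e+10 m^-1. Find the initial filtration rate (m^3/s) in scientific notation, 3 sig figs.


rate = A * dP / (mu * Rm)
rate = 1.8 * 263000 / (0.002 * 1e+10)
rate = 473400.0 / 2.000e+07
rate = 2.37e-02 m^3/s


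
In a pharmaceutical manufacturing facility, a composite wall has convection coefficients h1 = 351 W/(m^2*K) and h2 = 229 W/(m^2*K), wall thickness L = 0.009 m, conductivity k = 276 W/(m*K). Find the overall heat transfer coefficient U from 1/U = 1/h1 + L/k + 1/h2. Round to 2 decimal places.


1/U = 1/h1 + L/k + 1/h2
1/U = 1/351 + 0.009/276 + 1/229
1/U = 0.0028490028 + 3.26087e-05 + 0.0043668122
1/U = 0.0072484237
U = 137.96 W/(m^2*K)


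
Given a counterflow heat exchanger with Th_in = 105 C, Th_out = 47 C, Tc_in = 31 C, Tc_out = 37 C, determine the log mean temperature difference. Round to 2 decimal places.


dT1 = Th_in - Tc_out = 105 - 37 = 68
dT2 = Th_out - Tc_in = 47 - 31 = 16
LMTD = (dT1 - dT2) / ln(dT1/dT2)
LMTD = (68 - 16) / ln(68/16)
LMTD = 35.94 K


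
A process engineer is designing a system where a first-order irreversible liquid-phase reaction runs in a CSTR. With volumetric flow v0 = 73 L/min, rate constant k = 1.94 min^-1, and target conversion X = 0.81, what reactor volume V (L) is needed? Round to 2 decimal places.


V = v0 * X / (k * (1 - X))
V = 73 * 0.81 / (1.94 * (1 - 0.81))
V = 59.13 / (1.94 * 0.19)
V = 59.13 / 0.3686
V = 160.42 L


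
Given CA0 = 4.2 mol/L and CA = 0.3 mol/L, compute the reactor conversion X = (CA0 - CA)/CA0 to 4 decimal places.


X = (CA0 - CA) / CA0
X = (4.2 - 0.3) / 4.2
X = 3.9 / 4.2
X = 0.9286


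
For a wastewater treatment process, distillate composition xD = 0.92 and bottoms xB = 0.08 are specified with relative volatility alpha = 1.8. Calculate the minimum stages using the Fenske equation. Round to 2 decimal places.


N_min = ln((xD*(1-xB))/(xB*(1-xD))) / ln(alpha)
Numerator inside ln: 0.8464 / 0.0064 = 132.25
ln(132.25) = 4.884694
ln(alpha) = ln(1.8) = 0.587787
N_min = 4.884694 / 0.587787 = 8.31


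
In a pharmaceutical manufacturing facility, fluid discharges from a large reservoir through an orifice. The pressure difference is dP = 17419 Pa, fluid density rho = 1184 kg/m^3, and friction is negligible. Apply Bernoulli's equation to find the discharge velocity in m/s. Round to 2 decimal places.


v = sqrt(2*dP/rho)
v = sqrt(2*17419/1184)
v = sqrt(29.423986)
v = 5.42 m/s


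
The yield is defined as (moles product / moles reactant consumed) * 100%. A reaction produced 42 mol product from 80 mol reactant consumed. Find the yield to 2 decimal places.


Yield = (moles product / moles consumed) * 100%
Yield = (42 / 80) * 100
Yield = 0.525 * 100
Yield = 52.50%


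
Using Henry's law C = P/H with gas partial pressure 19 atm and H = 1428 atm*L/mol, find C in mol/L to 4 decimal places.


C = P / H
C = 19 / 1428
C = 0.0133 mol/L


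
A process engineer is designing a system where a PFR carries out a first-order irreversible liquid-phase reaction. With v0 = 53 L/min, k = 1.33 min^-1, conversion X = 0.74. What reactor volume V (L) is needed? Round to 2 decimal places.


V = (v0/k) * ln(1/(1-X))
V = (53/1.33) * ln(1/(1-0.74))
V = 39.849624 * ln(3.846154)
V = 39.849624 * 1.347074
V = 53.68 L


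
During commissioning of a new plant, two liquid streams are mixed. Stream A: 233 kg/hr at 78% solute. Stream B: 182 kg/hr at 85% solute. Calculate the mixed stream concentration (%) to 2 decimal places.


Mass balance on solute: F1*x1 + F2*x2 = F3*x3
F3 = F1 + F2 = 233 + 182 = 415 kg/hr
x3 = (F1*x1 + F2*x2)/F3
x3 = (233*0.78 + 182*0.85) / 415
x3 = 81.07%


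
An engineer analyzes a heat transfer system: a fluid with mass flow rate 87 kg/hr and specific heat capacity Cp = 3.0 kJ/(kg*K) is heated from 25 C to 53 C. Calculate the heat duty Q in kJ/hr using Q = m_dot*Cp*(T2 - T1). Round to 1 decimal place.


Q = m_dot * Cp * (T2 - T1)
Q = 87 * 3.0 * (53 - 25)
Q = 87 * 3.0 * 28
Q = 7308.0 kJ/hr


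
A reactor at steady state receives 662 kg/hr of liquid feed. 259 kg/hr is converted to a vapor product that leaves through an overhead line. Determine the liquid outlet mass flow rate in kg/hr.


Steady-state mass balance on the main outlet: F_out = F_in - F_removed
F_out = 662 - 259
F_out = 403 kg/hr


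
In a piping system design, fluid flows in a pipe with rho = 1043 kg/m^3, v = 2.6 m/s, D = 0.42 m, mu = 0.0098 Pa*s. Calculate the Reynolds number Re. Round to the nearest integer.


Re = rho * v * D / mu
Re = 1043 * 2.6 * 0.42 / 0.0098
Re = 1138.956 / 0.0098
Re = 116220


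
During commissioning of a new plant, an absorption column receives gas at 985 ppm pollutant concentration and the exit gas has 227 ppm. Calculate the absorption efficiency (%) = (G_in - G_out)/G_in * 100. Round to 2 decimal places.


Efficiency = (G_in - G_out) / G_in * 100%
Efficiency = (985 - 227) / 985 * 100
Efficiency = 758 / 985 * 100
Efficiency = 76.95%


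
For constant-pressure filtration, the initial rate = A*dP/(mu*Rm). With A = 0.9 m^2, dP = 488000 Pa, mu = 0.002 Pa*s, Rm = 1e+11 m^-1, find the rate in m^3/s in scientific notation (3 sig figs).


rate = A * dP / (mu * Rm)
rate = 0.9 * 488000 / (0.002 * 1e+11)
rate = 439200.0 / 2.000e+08
rate = 2.20e-03 m^3/s


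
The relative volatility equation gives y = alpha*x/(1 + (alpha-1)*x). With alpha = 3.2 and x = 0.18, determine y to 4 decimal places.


y = alpha*x / (1 + (alpha-1)*x)
y = 3.2*0.18 / (1 + (3.2-1)*0.18)
y = 0.576 / (1 + 0.396)
y = 0.576 / 1.396
y = 0.4126


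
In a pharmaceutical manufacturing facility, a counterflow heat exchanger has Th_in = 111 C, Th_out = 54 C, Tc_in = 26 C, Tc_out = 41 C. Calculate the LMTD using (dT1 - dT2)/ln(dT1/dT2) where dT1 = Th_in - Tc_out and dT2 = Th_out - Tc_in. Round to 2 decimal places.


dT1 = Th_in - Tc_out = 111 - 41 = 70
dT2 = Th_out - Tc_in = 54 - 26 = 28
LMTD = (dT1 - dT2) / ln(dT1/dT2)
LMTD = (70 - 28) / ln(70/28)
LMTD = 45.84 K


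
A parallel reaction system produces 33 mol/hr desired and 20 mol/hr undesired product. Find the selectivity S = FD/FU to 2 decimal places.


S = desired product rate / undesired product rate
S = 33 / 20
S = 1.65


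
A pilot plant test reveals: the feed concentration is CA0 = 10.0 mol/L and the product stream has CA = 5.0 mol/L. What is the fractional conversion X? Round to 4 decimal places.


X = (CA0 - CA) / CA0
X = (10.0 - 5.0) / 10.0
X = 5.0 / 10.0
X = 0.5000


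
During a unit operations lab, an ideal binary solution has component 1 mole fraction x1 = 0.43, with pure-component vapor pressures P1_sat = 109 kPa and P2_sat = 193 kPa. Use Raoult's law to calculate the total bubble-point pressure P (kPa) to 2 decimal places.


P = x1*P1_sat + x2*P2_sat
x2 = 1 - x1 = 1 - 0.43 = 0.57
P = 0.43*109 + 0.57*193
P = 46.87 + 110.01
P = 156.88 kPa


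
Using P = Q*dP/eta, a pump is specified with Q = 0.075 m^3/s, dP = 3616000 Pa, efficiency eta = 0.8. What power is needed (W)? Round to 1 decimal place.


P = Q * dP / eta
P = 0.075 * 3616000 / 0.8
P = 271200.0 / 0.8
P = 339000.0 W


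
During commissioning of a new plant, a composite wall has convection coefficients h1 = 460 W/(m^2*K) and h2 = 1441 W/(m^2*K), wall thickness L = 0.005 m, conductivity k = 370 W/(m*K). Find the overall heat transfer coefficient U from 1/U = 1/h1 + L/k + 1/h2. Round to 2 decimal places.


1/U = 1/h1 + L/k + 1/h2
1/U = 1/460 + 0.005/370 + 1/1441
1/U = 0.002173913 + 1.35135e-05 + 0.0006939625
1/U = 0.002881389
U = 347.05 W/(m^2*K)


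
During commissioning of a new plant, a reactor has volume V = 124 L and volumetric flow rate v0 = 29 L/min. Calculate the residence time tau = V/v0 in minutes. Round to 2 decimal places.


tau = V / v0
tau = 124 / 29
tau = 4.28 min


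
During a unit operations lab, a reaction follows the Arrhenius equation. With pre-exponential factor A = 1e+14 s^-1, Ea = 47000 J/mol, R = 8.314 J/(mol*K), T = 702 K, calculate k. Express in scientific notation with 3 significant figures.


k = A * exp(-Ea/(R*T))
k = 1e+14 * exp(-47000 / (8.314 * 702))
k = 1e+14 * exp(-8.052871)
k = 3.18e+10


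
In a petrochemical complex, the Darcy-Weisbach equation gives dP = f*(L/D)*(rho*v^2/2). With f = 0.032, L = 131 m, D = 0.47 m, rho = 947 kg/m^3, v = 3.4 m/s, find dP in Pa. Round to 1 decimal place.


dP = f * (L/D) * (rho*v^2/2)
dP = 0.032 * (131/0.47) * (947*3.4^2/2)
L/D = 278.72340426
rho*v^2/2 = 947*11.56/2 = 5473.66
dP = 0.032 * 278.72340426 * 5473.66
dP = 48820.4 Pa


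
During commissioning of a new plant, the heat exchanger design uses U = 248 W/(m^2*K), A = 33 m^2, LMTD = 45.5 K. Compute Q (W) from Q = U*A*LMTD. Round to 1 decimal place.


Q = U * A * LMTD
Q = 248 * 33 * 45.5
Q = 372372.0 W


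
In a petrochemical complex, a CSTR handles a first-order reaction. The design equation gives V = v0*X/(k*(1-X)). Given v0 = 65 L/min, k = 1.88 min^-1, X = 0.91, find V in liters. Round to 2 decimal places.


V = v0 * X / (k * (1 - X))
V = 65 * 0.91 / (1.88 * (1 - 0.91))
V = 59.15 / (1.88 * 0.09)
V = 59.15 / 0.1692
V = 349.59 L


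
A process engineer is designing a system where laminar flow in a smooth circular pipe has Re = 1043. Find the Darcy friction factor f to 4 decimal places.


f = 64 / Re
f = 64 / 1043
f = 0.0614


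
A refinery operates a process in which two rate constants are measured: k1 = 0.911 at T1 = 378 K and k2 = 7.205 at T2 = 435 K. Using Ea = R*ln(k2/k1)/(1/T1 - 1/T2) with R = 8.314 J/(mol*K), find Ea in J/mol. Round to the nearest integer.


Ea = R * ln(k2/k1) / (1/T1 - 1/T2)
ln(k2/k1) = ln(7.205/0.911) = 2.0679876
1/T1 - 1/T2 = 1/378 - 1/435 = 0.000346652071
Ea = 8.314 * 2.0679876 / 0.000346652071
Ea = 49598 J/mol


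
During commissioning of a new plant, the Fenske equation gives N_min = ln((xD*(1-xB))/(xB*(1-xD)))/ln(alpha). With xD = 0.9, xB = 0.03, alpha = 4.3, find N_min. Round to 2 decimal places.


N_min = ln((xD*(1-xB))/(xB*(1-xD))) / ln(alpha)
Numerator inside ln: 0.873 / 0.003 = 291.0
ln(291.0) = 5.673323
ln(alpha) = ln(4.3) = 1.458615
N_min = 5.673323 / 1.458615 = 3.89


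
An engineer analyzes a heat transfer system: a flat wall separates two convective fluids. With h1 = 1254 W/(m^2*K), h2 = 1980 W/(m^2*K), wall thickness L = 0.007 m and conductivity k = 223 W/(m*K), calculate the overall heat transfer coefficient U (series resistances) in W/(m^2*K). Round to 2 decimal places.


1/U = 1/h1 + L/k + 1/h2
1/U = 1/1254 + 0.007/223 + 1/1980
1/U = 0.0007974482 + 3.13901e-05 + 0.0005050505
1/U = 0.0013338888
U = 749.69 W/(m^2*K)


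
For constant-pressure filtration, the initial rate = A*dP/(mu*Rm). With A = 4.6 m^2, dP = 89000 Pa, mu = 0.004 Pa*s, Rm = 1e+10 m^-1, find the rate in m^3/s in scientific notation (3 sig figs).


rate = A * dP / (mu * Rm)
rate = 4.6 * 89000 / (0.004 * 1e+10)
rate = 409400.0 / 4.000e+07
rate = 1.02e-02 m^3/s


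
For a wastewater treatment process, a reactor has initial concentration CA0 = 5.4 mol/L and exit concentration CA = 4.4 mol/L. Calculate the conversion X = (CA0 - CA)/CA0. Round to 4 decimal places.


X = (CA0 - CA) / CA0
X = (5.4 - 4.4) / 5.4
X = 1.0 / 5.4
X = 0.1852


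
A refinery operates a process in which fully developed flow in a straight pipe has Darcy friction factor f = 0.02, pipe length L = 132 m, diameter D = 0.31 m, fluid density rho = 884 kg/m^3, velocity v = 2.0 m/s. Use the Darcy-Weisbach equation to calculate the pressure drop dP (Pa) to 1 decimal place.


dP = f * (L/D) * (rho*v^2/2)
dP = 0.02 * (132/0.31) * (884*2.0^2/2)
L/D = 425.80645161
rho*v^2/2 = 884*4.0/2 = 1768.0
dP = 0.02 * 425.80645161 * 1768.0
dP = 15056.5 Pa


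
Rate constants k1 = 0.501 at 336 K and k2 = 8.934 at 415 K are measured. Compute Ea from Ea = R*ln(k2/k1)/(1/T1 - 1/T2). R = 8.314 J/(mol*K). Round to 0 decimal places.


Ea = R * ln(k2/k1) / (1/T1 - 1/T2)
ln(k2/k1) = ln(8.934/0.501) = 2.8810134
1/T1 - 1/T2 = 1/336 - 1/415 = 0.000566551922
Ea = 8.314 * 2.8810134 / 0.000566551922
Ea = 42278 J/mol


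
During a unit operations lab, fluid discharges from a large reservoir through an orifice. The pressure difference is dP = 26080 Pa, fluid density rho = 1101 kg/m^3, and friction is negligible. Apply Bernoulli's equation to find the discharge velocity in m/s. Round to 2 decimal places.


v = sqrt(2*dP/rho)
v = sqrt(2*26080/1101)
v = sqrt(47.375114)
v = 6.88 m/s


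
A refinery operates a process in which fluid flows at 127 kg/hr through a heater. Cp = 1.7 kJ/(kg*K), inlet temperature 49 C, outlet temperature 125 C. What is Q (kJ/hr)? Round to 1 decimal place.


Q = m_dot * Cp * (T2 - T1)
Q = 127 * 1.7 * (125 - 49)
Q = 127 * 1.7 * 76
Q = 16408.4 kJ/hr


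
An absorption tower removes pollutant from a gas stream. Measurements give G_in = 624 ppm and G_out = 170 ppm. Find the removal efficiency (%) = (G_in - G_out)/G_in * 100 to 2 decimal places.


Efficiency = (G_in - G_out) / G_in * 100%
Efficiency = (624 - 170) / 624 * 100
Efficiency = 454 / 624 * 100
Efficiency = 72.76%


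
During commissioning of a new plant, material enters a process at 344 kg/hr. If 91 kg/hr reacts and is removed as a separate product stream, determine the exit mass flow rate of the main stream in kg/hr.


Steady-state mass balance on the main outlet: F_out = F_in - F_removed
F_out = 344 - 91
F_out = 253 kg/hr


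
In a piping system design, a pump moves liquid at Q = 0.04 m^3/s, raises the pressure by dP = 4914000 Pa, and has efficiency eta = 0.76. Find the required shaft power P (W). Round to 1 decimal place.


P = Q * dP / eta
P = 0.04 * 4914000 / 0.76
P = 196560.0 / 0.76
P = 258631.6 W


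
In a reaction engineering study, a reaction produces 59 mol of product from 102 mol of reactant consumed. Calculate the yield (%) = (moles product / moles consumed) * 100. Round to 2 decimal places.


Yield = (moles product / moles consumed) * 100%
Yield = (59 / 102) * 100
Yield = 0.5784 * 100
Yield = 57.84%


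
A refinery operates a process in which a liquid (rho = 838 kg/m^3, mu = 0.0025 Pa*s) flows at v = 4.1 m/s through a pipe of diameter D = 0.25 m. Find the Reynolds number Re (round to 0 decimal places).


Re = rho * v * D / mu
Re = 838 * 4.1 * 0.25 / 0.0025
Re = 858.95 / 0.0025
Re = 343580


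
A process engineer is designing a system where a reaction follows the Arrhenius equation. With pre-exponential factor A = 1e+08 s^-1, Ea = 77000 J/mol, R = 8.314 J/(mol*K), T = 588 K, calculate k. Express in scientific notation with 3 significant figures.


k = A * exp(-Ea/(R*T))
k = 1e+08 * exp(-77000 / (8.314 * 588))
k = 1e+08 * exp(-15.750828)
k = 1.44e+01


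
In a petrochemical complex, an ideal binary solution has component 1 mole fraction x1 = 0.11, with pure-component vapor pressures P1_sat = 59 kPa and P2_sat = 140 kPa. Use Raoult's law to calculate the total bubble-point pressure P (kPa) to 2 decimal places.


P = x1*P1_sat + x2*P2_sat
x2 = 1 - x1 = 1 - 0.11 = 0.89
P = 0.11*59 + 0.89*140
P = 6.49 + 124.6
P = 131.09 kPa


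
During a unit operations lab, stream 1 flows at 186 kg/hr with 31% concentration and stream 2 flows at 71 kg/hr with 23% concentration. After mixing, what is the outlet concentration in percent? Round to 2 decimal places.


Mass balance on solute: F1*x1 + F2*x2 = F3*x3
F3 = F1 + F2 = 186 + 71 = 257 kg/hr
x3 = (F1*x1 + F2*x2)/F3
x3 = (186*0.31 + 71*0.23) / 257
x3 = 28.79%


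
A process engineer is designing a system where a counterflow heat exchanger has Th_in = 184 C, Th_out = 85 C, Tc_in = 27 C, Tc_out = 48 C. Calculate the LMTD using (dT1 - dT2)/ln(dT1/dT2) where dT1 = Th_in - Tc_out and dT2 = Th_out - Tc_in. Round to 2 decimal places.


dT1 = Th_in - Tc_out = 184 - 48 = 136
dT2 = Th_out - Tc_in = 85 - 27 = 58
LMTD = (dT1 - dT2) / ln(dT1/dT2)
LMTD = (136 - 58) / ln(136/58)
LMTD = 91.53 K


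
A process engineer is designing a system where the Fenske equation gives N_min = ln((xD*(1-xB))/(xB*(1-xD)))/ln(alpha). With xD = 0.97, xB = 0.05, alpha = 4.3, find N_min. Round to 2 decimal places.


N_min = ln((xD*(1-xB))/(xB*(1-xD))) / ln(alpha)
Numerator inside ln: 0.9215 / 0.0015 = 614.333333
ln(614.333333) = 6.420538
ln(alpha) = ln(4.3) = 1.458615
N_min = 6.420538 / 1.458615 = 4.40


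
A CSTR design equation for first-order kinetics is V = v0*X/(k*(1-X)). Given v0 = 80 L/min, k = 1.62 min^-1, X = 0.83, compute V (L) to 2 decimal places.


V = v0 * X / (k * (1 - X))
V = 80 * 0.83 / (1.62 * (1 - 0.83))
V = 66.4 / (1.62 * 0.17)
V = 66.4 / 0.2754
V = 241.10 L


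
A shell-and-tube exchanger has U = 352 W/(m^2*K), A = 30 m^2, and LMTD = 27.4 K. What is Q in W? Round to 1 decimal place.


Q = U * A * LMTD
Q = 352 * 30 * 27.4
Q = 289344.0 W


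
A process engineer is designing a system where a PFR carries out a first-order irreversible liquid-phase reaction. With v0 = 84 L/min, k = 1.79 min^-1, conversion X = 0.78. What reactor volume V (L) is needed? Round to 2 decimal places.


V = (v0/k) * ln(1/(1-X))
V = (84/1.79) * ln(1/(1-0.78))
V = 46.927374 * ln(4.545455)
V = 46.927374 * 1.514128
V = 71.05 L


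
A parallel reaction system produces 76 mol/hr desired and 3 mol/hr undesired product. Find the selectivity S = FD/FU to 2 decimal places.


S = desired product rate / undesired product rate
S = 76 / 3
S = 25.33


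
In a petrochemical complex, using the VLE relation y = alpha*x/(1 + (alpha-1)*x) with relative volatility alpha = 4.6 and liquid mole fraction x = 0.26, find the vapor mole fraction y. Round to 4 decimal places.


y = alpha*x / (1 + (alpha-1)*x)
y = 4.6*0.26 / (1 + (4.6-1)*0.26)
y = 1.196 / (1 + 0.936)
y = 1.196 / 1.936
y = 0.6178


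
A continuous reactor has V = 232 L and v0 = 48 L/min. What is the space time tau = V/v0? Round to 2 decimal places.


tau = V / v0
tau = 232 / 48
tau = 4.83 min


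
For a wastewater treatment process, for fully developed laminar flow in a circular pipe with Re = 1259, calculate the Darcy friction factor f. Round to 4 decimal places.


f = 64 / Re
f = 64 / 1259
f = 0.0508


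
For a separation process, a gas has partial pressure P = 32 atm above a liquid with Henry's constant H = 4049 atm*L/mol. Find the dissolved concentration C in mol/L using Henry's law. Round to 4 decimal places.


C = P / H
C = 32 / 4049
C = 0.0079 mol/L


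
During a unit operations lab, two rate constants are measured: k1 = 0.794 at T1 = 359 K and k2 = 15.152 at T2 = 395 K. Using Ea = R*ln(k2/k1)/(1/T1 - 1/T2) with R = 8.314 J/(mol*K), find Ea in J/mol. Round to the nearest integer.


Ea = R * ln(k2/k1) / (1/T1 - 1/T2)
ln(k2/k1) = ln(15.152/0.794) = 2.9488044
1/T1 - 1/T2 = 1/359 - 1/395 = 0.000253869751
Ea = 8.314 * 2.9488044 / 0.000253869751
Ea = 96571 J/mol


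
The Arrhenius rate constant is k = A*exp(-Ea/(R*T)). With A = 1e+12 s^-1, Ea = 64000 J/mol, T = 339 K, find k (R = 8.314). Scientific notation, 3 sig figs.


k = A * exp(-Ea/(R*T))
k = 1e+12 * exp(-64000 / (8.314 * 339))
k = 1e+12 * exp(-22.707549)
k = 1.37e+02


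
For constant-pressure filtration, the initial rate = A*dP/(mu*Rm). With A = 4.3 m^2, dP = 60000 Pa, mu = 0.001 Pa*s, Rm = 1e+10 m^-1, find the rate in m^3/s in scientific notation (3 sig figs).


rate = A * dP / (mu * Rm)
rate = 4.3 * 60000 / (0.001 * 1e+10)
rate = 258000.0 / 1.000e+07
rate = 2.58e-02 m^3/s


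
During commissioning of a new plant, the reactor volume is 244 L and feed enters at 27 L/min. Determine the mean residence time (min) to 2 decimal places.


tau = V / v0
tau = 244 / 27
tau = 9.04 min


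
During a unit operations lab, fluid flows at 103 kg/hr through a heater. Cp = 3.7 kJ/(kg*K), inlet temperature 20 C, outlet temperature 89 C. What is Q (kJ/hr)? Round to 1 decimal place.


Q = m_dot * Cp * (T2 - T1)
Q = 103 * 3.7 * (89 - 20)
Q = 103 * 3.7 * 69
Q = 26295.9 kJ/hr


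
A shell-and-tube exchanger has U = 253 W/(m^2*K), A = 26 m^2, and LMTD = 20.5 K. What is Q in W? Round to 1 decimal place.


Q = U * A * LMTD
Q = 253 * 26 * 20.5
Q = 134849.0 W


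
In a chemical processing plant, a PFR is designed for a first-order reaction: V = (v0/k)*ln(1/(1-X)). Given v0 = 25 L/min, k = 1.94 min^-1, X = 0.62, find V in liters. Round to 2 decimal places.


V = (v0/k) * ln(1/(1-X))
V = (25/1.94) * ln(1/(1-0.62))
V = 12.886598 * ln(2.631579)
V = 12.886598 * 0.967584
V = 12.47 L


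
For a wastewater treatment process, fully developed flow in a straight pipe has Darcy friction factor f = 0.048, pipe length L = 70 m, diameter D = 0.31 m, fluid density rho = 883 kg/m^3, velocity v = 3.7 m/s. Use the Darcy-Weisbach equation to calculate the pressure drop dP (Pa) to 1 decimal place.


dP = f * (L/D) * (rho*v^2/2)
dP = 0.048 * (70/0.31) * (883*3.7^2/2)
L/D = 225.80645161
rho*v^2/2 = 883*13.69/2 = 6044.135
dP = 0.048 * 225.80645161 * 6044.135
dP = 65510.6 Pa


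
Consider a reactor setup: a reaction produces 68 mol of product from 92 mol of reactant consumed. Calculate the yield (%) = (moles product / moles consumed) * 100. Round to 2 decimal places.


Yield = (moles product / moles consumed) * 100%
Yield = (68 / 92) * 100
Yield = 0.7391 * 100
Yield = 73.91%


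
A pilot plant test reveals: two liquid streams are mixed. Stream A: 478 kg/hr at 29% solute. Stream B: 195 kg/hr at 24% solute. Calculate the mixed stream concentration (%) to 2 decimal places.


Mass balance on solute: F1*x1 + F2*x2 = F3*x3
F3 = F1 + F2 = 478 + 195 = 673 kg/hr
x3 = (F1*x1 + F2*x2)/F3
x3 = (478*0.29 + 195*0.24) / 673
x3 = 27.55%


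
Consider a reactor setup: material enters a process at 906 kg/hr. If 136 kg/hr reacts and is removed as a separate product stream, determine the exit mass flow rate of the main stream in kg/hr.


Steady-state mass balance on the main outlet: F_out = F_in - F_removed
F_out = 906 - 136
F_out = 770 kg/hr


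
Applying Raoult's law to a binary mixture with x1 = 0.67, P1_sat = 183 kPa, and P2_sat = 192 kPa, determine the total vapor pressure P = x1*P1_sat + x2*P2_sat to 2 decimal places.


P = x1*P1_sat + x2*P2_sat
x2 = 1 - x1 = 1 - 0.67 = 0.33
P = 0.67*183 + 0.33*192
P = 122.61 + 63.36
P = 185.97 kPa


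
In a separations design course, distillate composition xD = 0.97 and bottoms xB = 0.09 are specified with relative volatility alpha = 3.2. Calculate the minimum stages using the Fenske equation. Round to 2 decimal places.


N_min = ln((xD*(1-xB))/(xB*(1-xD))) / ln(alpha)
Numerator inside ln: 0.8827 / 0.0027 = 326.925926
ln(326.925926) = 5.789734
ln(alpha) = ln(3.2) = 1.163151
N_min = 5.789734 / 1.163151 = 4.98


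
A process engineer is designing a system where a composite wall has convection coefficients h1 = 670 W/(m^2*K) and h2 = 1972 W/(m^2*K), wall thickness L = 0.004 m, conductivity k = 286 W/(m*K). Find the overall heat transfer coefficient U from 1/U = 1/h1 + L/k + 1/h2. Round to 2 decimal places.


1/U = 1/h1 + L/k + 1/h2
1/U = 1/670 + 0.004/286 + 1/1972
1/U = 0.0014925373 + 1.3986e-05 + 0.0005070994
1/U = 0.0020136227
U = 496.62 W/(m^2*K)


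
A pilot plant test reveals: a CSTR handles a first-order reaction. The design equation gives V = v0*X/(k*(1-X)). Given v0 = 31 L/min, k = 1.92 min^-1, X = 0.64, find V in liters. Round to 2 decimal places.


V = v0 * X / (k * (1 - X))
V = 31 * 0.64 / (1.92 * (1 - 0.64))
V = 19.84 / (1.92 * 0.36)
V = 19.84 / 0.6912
V = 28.70 L


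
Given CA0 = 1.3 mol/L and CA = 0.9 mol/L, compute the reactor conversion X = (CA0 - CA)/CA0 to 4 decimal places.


X = (CA0 - CA) / CA0
X = (1.3 - 0.9) / 1.3
X = 0.4 / 1.3
X = 0.3077


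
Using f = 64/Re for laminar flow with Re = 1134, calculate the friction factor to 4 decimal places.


f = 64 / Re
f = 64 / 1134
f = 0.0564


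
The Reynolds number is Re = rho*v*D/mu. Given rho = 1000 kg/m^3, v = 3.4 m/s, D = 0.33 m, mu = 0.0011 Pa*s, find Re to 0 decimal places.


Re = rho * v * D / mu
Re = 1000 * 3.4 * 0.33 / 0.0011
Re = 1122.0 / 0.0011
Re = 1020000


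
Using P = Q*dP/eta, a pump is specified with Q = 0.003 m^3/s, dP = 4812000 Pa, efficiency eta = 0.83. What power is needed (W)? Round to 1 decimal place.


P = Q * dP / eta
P = 0.003 * 4812000 / 0.83
P = 14436.0 / 0.83
P = 17392.8 W


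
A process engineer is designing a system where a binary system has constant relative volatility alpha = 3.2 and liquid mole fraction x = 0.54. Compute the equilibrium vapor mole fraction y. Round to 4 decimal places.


y = alpha*x / (1 + (alpha-1)*x)
y = 3.2*0.54 / (1 + (3.2-1)*0.54)
y = 1.728 / (1 + 1.188)
y = 1.728 / 2.188
y = 0.7898


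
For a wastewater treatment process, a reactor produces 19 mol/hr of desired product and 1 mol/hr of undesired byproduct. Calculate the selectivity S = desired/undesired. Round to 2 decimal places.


S = desired product rate / undesired product rate
S = 19 / 1
S = 19.00


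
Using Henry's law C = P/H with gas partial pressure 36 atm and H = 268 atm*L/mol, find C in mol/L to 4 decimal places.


C = P / H
C = 36 / 268
C = 0.1343 mol/L


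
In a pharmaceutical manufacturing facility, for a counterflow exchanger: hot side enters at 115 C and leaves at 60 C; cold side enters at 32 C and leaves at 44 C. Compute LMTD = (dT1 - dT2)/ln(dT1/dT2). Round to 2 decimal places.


dT1 = Th_in - Tc_out = 115 - 44 = 71
dT2 = Th_out - Tc_in = 60 - 32 = 28
LMTD = (dT1 - dT2) / ln(dT1/dT2)
LMTD = (71 - 28) / ln(71/28)
LMTD = 46.21 K


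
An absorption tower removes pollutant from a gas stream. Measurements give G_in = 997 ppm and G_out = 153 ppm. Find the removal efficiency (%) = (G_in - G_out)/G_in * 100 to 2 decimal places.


Efficiency = (G_in - G_out) / G_in * 100%
Efficiency = (997 - 153) / 997 * 100
Efficiency = 844 / 997 * 100
Efficiency = 84.65%


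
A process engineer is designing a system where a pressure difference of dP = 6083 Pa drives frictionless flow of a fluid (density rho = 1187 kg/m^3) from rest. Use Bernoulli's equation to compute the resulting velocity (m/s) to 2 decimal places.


v = sqrt(2*dP/rho)
v = sqrt(2*6083/1187)
v = sqrt(10.249368)
v = 3.20 m/s


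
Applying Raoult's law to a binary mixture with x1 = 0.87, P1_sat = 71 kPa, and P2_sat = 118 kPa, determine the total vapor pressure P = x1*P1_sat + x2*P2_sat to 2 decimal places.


P = x1*P1_sat + x2*P2_sat
x2 = 1 - x1 = 1 - 0.87 = 0.13
P = 0.87*71 + 0.13*118
P = 61.77 + 15.34
P = 77.11 kPa


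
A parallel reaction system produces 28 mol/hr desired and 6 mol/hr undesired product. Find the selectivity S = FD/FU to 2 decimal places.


S = desired product rate / undesired product rate
S = 28 / 6
S = 4.67


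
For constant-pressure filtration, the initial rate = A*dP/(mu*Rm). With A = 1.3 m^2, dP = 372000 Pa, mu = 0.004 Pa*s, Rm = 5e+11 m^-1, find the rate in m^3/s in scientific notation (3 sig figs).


rate = A * dP / (mu * Rm)
rate = 1.3 * 372000 / (0.004 * 5e+11)
rate = 483600.0 / 2.000e+09
rate = 2.42e-04 m^3/s


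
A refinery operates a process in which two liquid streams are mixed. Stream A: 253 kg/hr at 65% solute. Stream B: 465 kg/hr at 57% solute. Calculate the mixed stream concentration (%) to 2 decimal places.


Mass balance on solute: F1*x1 + F2*x2 = F3*x3
F3 = F1 + F2 = 253 + 465 = 718 kg/hr
x3 = (F1*x1 + F2*x2)/F3
x3 = (253*0.65 + 465*0.57) / 718
x3 = 59.82%


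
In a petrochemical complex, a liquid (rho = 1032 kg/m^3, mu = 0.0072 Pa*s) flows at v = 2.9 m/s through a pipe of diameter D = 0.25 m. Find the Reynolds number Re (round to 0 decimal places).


Re = rho * v * D / mu
Re = 1032 * 2.9 * 0.25 / 0.0072
Re = 748.2 / 0.0072
Re = 103917


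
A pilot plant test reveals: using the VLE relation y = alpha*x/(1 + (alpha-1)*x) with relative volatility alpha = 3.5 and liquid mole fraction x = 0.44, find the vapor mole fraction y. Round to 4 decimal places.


y = alpha*x / (1 + (alpha-1)*x)
y = 3.5*0.44 / (1 + (3.5-1)*0.44)
y = 1.54 / (1 + 1.1)
y = 1.54 / 2.1
y = 0.7333


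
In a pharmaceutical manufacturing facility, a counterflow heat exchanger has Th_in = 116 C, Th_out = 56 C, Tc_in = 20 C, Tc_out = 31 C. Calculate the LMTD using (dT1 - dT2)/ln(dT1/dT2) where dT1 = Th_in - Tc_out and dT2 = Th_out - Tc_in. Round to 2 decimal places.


dT1 = Th_in - Tc_out = 116 - 31 = 85
dT2 = Th_out - Tc_in = 56 - 20 = 36
LMTD = (dT1 - dT2) / ln(dT1/dT2)
LMTD = (85 - 36) / ln(85/36)
LMTD = 57.03 K


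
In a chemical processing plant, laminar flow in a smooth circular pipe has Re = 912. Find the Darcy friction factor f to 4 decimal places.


f = 64 / Re
f = 64 / 912
f = 0.0702


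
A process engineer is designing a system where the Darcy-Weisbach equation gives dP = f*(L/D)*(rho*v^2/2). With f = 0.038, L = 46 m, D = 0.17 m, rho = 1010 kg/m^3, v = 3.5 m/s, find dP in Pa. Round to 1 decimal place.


dP = f * (L/D) * (rho*v^2/2)
dP = 0.038 * (46/0.17) * (1010*3.5^2/2)
L/D = 270.58823529
rho*v^2/2 = 1010*12.25/2 = 6186.25
dP = 0.038 * 270.58823529 * 6186.25
dP = 63609.2 Pa


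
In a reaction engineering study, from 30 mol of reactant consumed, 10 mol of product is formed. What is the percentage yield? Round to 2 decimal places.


Yield = (moles product / moles consumed) * 100%
Yield = (10 / 30) * 100
Yield = 0.3333 * 100
Yield = 33.33%


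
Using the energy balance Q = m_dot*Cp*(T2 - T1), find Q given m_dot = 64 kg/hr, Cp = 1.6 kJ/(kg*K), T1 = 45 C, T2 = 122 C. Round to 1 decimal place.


Q = m_dot * Cp * (T2 - T1)
Q = 64 * 1.6 * (122 - 45)
Q = 64 * 1.6 * 77
Q = 7884.8 kJ/hr


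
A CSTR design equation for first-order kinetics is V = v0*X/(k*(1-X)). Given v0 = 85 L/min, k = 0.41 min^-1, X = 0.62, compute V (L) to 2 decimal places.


V = v0 * X / (k * (1 - X))
V = 85 * 0.62 / (0.41 * (1 - 0.62))
V = 52.7 / (0.41 * 0.38)
V = 52.7 / 0.1558
V = 338.25 L


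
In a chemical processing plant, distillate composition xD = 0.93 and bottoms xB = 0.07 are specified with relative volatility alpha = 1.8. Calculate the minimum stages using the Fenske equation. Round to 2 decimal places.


N_min = ln((xD*(1-xB))/(xB*(1-xD))) / ln(alpha)
Numerator inside ln: 0.8649 / 0.0049 = 176.510204
ln(176.510204) = 5.173379
ln(alpha) = ln(1.8) = 0.587787
N_min = 5.173379 / 0.587787 = 8.80


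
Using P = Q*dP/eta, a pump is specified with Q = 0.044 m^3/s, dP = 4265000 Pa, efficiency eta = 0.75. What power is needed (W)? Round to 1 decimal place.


P = Q * dP / eta
P = 0.044 * 4265000 / 0.75
P = 187660.0 / 0.75
P = 250213.3 W


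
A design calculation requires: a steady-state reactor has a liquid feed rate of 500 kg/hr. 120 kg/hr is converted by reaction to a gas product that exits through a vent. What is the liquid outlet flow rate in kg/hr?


Steady-state mass balance on the main outlet: F_out = F_in - F_removed
F_out = 500 - 120
F_out = 380 kg/hr


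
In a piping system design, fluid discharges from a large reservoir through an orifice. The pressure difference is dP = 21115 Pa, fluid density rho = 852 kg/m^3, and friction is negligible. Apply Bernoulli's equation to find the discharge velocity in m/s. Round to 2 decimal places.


v = sqrt(2*dP/rho)
v = sqrt(2*21115/852)
v = sqrt(49.565728)
v = 7.04 m/s


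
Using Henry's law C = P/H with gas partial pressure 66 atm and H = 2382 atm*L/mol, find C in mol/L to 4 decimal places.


C = P / H
C = 66 / 2382
C = 0.0277 mol/L


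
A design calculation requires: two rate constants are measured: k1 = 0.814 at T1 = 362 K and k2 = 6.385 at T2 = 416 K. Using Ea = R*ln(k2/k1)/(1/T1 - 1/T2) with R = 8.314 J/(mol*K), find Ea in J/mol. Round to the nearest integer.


Ea = R * ln(k2/k1) / (1/T1 - 1/T2)
ln(k2/k1) = ln(6.385/0.814) = 2.0597464
1/T1 - 1/T2 = 1/362 - 1/416 = 0.000358584785
Ea = 8.314 * 2.0597464 / 0.000358584785
Ea = 47756 J/mol


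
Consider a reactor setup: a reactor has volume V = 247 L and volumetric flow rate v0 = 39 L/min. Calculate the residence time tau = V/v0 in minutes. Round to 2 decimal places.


tau = V / v0
tau = 247 / 39
tau = 6.33 min


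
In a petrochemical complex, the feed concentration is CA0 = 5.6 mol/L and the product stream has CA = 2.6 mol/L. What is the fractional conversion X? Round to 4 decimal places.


X = (CA0 - CA) / CA0
X = (5.6 - 2.6) / 5.6
X = 3.0 / 5.6
X = 0.5357


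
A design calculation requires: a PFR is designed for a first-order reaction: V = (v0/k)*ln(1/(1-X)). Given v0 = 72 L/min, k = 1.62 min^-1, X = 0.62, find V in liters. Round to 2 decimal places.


V = (v0/k) * ln(1/(1-X))
V = (72/1.62) * ln(1/(1-0.62))
V = 44.444444 * ln(2.631579)
V = 44.444444 * 0.967584
V = 43.00 L


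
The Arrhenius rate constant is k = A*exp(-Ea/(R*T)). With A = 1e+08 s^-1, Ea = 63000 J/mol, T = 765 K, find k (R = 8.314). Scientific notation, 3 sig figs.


k = A * exp(-Ea/(R*T))
k = 1e+08 * exp(-63000 / (8.314 * 765))
k = 1e+08 * exp(-9.905333)
k = 4.99e+03


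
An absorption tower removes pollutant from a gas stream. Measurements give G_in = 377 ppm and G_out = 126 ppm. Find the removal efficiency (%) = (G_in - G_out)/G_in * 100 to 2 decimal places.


Efficiency = (G_in - G_out) / G_in * 100%
Efficiency = (377 - 126) / 377 * 100
Efficiency = 251 / 377 * 100
Efficiency = 66.58%


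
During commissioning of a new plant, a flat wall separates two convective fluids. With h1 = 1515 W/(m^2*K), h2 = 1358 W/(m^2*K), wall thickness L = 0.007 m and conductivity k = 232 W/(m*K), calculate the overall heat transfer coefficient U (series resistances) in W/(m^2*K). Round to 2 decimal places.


1/U = 1/h1 + L/k + 1/h2
1/U = 1/1515 + 0.007/232 + 1/1358
1/U = 0.000660066 + 3.01724e-05 + 0.000736377
1/U = 0.0014266154
U = 700.96 W/(m^2*K)


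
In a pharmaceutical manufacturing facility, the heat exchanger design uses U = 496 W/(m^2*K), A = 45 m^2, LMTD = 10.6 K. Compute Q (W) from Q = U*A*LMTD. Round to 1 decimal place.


Q = U * A * LMTD
Q = 496 * 45 * 10.6
Q = 236592.0 W


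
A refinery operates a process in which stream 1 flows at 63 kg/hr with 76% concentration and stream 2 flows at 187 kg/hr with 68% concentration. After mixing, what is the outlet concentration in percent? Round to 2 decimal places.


Mass balance on solute: F1*x1 + F2*x2 = F3*x3
F3 = F1 + F2 = 63 + 187 = 250 kg/hr
x3 = (F1*x1 + F2*x2)/F3
x3 = (63*0.76 + 187*0.68) / 250
x3 = 70.02%


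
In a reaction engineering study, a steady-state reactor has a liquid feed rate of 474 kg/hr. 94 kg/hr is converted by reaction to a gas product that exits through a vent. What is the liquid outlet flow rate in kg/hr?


Steady-state mass balance on the main outlet: F_out = F_in - F_removed
F_out = 474 - 94
F_out = 380 kg/hr


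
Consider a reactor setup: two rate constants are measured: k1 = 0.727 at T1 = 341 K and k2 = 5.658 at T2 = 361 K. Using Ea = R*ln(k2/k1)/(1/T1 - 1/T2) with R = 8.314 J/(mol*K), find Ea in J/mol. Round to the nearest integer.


Ea = R * ln(k2/k1) / (1/T1 - 1/T2)
ln(k2/k1) = ln(5.658/0.727) = 2.0518993
1/T1 - 1/T2 = 1/341 - 1/361 = 0.000162468217
Ea = 8.314 * 2.0518993 / 0.000162468217
Ea = 105002 J/mol


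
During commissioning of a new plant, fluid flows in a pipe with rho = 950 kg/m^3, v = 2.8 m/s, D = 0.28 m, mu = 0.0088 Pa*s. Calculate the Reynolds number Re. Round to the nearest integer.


Re = rho * v * D / mu
Re = 950 * 2.8 * 0.28 / 0.0088
Re = 744.8 / 0.0088
Re = 84636


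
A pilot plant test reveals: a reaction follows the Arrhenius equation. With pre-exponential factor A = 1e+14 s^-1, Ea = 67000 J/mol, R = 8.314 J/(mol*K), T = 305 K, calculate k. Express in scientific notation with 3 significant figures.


k = A * exp(-Ea/(R*T))
k = 1e+14 * exp(-67000 / (8.314 * 305))
k = 1e+14 * exp(-26.421955)
k = 3.35e+02


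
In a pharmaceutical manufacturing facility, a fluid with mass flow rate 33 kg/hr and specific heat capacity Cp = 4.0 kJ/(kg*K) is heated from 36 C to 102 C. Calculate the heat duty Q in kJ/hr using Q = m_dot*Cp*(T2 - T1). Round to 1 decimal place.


Q = m_dot * Cp * (T2 - T1)
Q = 33 * 4.0 * (102 - 36)
Q = 33 * 4.0 * 66
Q = 8712.0 kJ/hr


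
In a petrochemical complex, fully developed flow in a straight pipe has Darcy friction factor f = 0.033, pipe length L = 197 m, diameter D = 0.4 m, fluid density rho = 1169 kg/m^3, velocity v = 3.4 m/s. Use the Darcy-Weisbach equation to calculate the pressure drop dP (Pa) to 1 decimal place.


dP = f * (L/D) * (rho*v^2/2)
dP = 0.033 * (197/0.4) * (1169*3.4^2/2)
L/D = 492.5
rho*v^2/2 = 1169*11.56/2 = 6756.82
dP = 0.033 * 492.5 * 6756.82
dP = 109815.2 Pa


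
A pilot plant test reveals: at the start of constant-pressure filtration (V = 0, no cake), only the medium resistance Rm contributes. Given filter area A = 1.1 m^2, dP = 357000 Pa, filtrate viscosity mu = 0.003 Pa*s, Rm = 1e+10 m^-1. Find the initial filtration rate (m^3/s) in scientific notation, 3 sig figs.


rate = A * dP / (mu * Rm)
rate = 1.1 * 357000 / (0.003 * 1e+10)
rate = 392700.0 / 3.000e+07
rate = 1.31e-02 m^3/s


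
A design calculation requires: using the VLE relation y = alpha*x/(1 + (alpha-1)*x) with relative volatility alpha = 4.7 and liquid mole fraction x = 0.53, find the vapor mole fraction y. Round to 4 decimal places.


y = alpha*x / (1 + (alpha-1)*x)
y = 4.7*0.53 / (1 + (4.7-1)*0.53)
y = 2.491 / (1 + 1.961)
y = 2.491 / 2.961
y = 0.8413


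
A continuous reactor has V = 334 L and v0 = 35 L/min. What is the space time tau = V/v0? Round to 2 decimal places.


tau = V / v0
tau = 334 / 35
tau = 9.54 min


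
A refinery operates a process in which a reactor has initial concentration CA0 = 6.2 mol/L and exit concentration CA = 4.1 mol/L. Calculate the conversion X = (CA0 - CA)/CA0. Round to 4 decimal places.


X = (CA0 - CA) / CA0
X = (6.2 - 4.1) / 6.2
X = 2.1 / 6.2
X = 0.3387


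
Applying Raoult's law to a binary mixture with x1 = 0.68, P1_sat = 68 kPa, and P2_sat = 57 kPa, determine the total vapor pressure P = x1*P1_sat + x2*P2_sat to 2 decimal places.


P = x1*P1_sat + x2*P2_sat
x2 = 1 - x1 = 1 - 0.68 = 0.32
P = 0.68*68 + 0.32*57
P = 46.24 + 18.24
P = 64.48 kPa


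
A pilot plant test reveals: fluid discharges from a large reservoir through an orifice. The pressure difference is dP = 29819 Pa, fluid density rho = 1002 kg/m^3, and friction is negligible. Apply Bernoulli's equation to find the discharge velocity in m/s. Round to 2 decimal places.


v = sqrt(2*dP/rho)
v = sqrt(2*29819/1002)
v = sqrt(59.518962)
v = 7.71 m/s


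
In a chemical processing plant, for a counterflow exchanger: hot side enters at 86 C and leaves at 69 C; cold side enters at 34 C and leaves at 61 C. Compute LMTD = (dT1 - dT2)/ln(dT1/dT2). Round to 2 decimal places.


dT1 = Th_in - Tc_out = 86 - 61 = 25
dT2 = Th_out - Tc_in = 69 - 34 = 35
LMTD = (dT1 - dT2) / ln(dT1/dT2)
LMTD = (25 - 35) / ln(25/35)
LMTD = 29.72 K


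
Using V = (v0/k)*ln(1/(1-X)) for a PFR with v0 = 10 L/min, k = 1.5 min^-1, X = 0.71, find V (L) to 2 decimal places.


V = (v0/k) * ln(1/(1-X))
V = (10/1.5) * ln(1/(1-0.71))
V = 6.666667 * ln(3.448276)
V = 6.666667 * 1.237874
V = 8.25 L


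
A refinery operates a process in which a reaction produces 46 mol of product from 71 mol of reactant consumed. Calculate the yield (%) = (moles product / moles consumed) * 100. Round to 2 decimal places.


Yield = (moles product / moles consumed) * 100%
Yield = (46 / 71) * 100
Yield = 0.6479 * 100
Yield = 64.79%


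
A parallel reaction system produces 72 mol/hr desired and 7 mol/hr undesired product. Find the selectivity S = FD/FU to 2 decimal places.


S = desired product rate / undesired product rate
S = 72 / 7
S = 10.29


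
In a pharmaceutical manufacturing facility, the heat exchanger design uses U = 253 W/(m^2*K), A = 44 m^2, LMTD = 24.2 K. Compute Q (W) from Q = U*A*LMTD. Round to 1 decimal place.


Q = U * A * LMTD
Q = 253 * 44 * 24.2
Q = 269394.4 W


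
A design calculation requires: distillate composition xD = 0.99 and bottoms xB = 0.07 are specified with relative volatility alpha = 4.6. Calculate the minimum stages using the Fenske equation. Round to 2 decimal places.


N_min = ln((xD*(1-xB))/(xB*(1-xD))) / ln(alpha)
Numerator inside ln: 0.9207 / 0.0007 = 1315.285714
ln(1315.285714) = 7.181809
ln(alpha) = ln(4.6) = 1.526056
N_min = 7.181809 / 1.526056 = 4.71
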